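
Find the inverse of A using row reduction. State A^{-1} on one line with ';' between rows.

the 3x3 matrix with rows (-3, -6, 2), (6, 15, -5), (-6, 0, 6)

Gauss-Jordan on [A | I]:
R1 <- (1/-3)*R1:  [    1     2  -2/3  |  -1/3     0     0 ]
R2 <- R2 - (6)*R1:  [  0   3  -1  |   2   1   0 ]
R3 <- R3 - (-6)*R1:  [  0  12   2  |  -2   0   1 ]
R2 <- (1/3)*R2:  [    0     1  -1/3  |   2/3   1/3     0 ]
R1 <- R1 - (2)*R2:  [    1     0     0  |  -5/3  -2/3     0 ]
R3 <- R3 - (12)*R2:  [   0    0    6  |  -10   -4    1 ]
R3 <- (1/6)*R3:  [    0     0     1  |  -5/3  -2/3   1/6 ]
R2 <- R2 - (-1/3)*R3:  [    0     1     0  |   1/9   1/9  1/18 ]
Right block of [I | A^{-1}] is the inverse:
[ -5/3  -2/3     0 ]
[  1/9   1/9  1/18 ]
[ -5/3  -2/3   1/6 ]

inverse = [-5/3 -2/3 0; 1/9 1/9 1/18; -5/3 -2/3 1/6]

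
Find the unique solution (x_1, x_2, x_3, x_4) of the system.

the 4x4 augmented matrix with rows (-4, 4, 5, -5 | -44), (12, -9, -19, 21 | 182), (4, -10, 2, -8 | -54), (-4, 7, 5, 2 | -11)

(5, 4, -5, 3)

Forward elimination on [A|b]:
R2 <- R2 - (-3)*R1:  [  0   3  -4   6  50 ]
R3 <- R3 - (-1)*R1:  [   0   -6    7  -13  -98 ]
R4 <- R4 - (1)*R1:  [  0   3   0   7  33 ]
R3 <- R3 - (-2)*R2:  [  0   0  -1  -1   2 ]
R4 <- R4 - (1)*R2:  [   0    0    4    1  -17 ]
R4 <- R4 - (-4)*R3:  [  0   0   0  -3  -9 ]
Row echelon form:
[ -4  4   5  -5  |  -44 ]
[  0  3  -4   6  |   50 ]
[  0  0  -1  -1  |    2 ]
[  0  0   0  -3  |   -9 ]
Back-substitution:
x_4 = (-9) / -3 = 3
x_3 = (2 - (-1)*(3)) / -1 = -5
x_2 = (50 - (-4)*(-5) - (6)*(3)) / 3 = 4
x_1 = (-44 - (4)*(4) - (5)*(-5) - (-5)*(3)) / -4 = 5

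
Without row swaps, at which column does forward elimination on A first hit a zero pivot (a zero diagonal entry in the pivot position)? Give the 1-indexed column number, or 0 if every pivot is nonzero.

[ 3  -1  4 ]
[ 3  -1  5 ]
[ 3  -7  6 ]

first zero-pivot column = 2

Naive forward elimination:
R2 <- R2 - (1)*R1:  [ 0  0  1 ]
R3 <- R3 - (1)*R1:  [  0  -6   2 ]
Matrix at this point:
[ 3  -1  4 ]
[ 0   0  1 ]
[ 0  -6  2 ]
Pivot entry (2,2) is zero but row 3 has -6 in column 2 -> naive elimination stops; a row interchange (e.g. R2 <-> R3) would be required here.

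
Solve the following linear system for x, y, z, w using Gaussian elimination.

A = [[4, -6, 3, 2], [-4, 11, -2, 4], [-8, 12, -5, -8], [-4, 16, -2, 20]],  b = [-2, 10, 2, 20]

Forward elimination on [A|b]:
R2 <- R2 - (-1)*R1:  [ 0  5  1  6  8 ]
R3 <- R3 - (-2)*R1:  [  0   0   1  -4  -2 ]
R4 <- R4 - (-1)*R1:  [  0  10   1  22  18 ]
R4 <- R4 - (2)*R2:  [  0   0  -1  10   2 ]
R4 <- R4 - (-1)*R3:  [ 0  0  0  6  0 ]
Row echelon form:
[ 4  -6  3   2  |  -2 ]
[ 0   5  1   6  |   8 ]
[ 0   0  1  -4  |  -2 ]
[ 0   0  0   6  |   0 ]
Back-substitution:
w = (0) / 6 = 0
z = (-2 - (-4)*(0)) / 1 = -2
y = (8 - (1)*(-2) - (6)*(0)) / 5 = 2
x = (-2 - (-6)*(2) - (3)*(-2) - (2)*(0)) / 4 = 4

(4, 2, -2, 0)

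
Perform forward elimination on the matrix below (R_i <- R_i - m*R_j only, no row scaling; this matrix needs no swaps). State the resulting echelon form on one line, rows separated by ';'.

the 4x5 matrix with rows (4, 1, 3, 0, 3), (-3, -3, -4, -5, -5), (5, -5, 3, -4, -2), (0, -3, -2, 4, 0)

REF = [4 1 3 0 3; 0 -9/4 -7/4 -5 -11/4; 0 0 37/9 89/9 17/9; 0 0 0 365/37 130/37]

Forward elimination:
R2 <- R2 - (-3/4)*R1:  [     0   -9/4   -7/4     -5  -11/4 ]
R3 <- R3 - (5/4)*R1:  [     0  -25/4   -3/4     -4  -23/4 ]
R3 <- R3 - (25/9)*R2:  [    0     0  37/9  89/9  17/9 ]
R4 <- R4 - (4/3)*R2:  [    0     0   1/3  32/3  11/3 ]
R4 <- R4 - (3/37)*R3:  [      0       0       0  365/37  130/37 ]
Row echelon form:
[ 4     1     3       0       3 ]
[ 0  -9/4  -7/4      -5   -11/4 ]
[ 0     0  37/9    89/9    17/9 ]
[ 0     0     0  365/37  130/37 ]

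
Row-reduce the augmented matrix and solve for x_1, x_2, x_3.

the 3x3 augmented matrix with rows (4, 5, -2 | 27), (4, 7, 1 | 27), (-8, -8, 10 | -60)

Forward elimination on [A|b]:
R2 <- R2 - (1)*R1:  [ 0  2  3  0 ]
R3 <- R3 - (-2)*R1:  [  0   2   6  -6 ]
R3 <- R3 - (1)*R2:  [  0   0   3  -6 ]
Row echelon form:
[ 4  5  -2  |  27 ]
[ 0  2   3  |   0 ]
[ 0  0   3  |  -6 ]
Back-substitution:
x_3 = (-6) / 3 = -2
x_2 = (0 - (3)*(-2)) / 2 = 3
x_1 = (27 - (5)*(3) - (-2)*(-2)) / 4 = 2

(2, 3, -2)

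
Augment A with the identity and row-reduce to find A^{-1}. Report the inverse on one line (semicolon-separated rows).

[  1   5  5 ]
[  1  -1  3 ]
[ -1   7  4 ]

inverse = [5/6 -1/2 -2/3; 7/30 -3/10 -1/15; -1/5 2/5 1/5]

Gauss-Jordan on [A | I]:
R2 <- R2 - (1)*R1:  [  0  -6  -2  |  -1   1   0 ]
R3 <- R3 - (-1)*R1:  [  0  12   9  |   1   0   1 ]
R2 <- (1/-6)*R2:  [    0     1   1/3  |   1/6  -1/6     0 ]
R1 <- R1 - (5)*R2:  [    1     0  10/3  |   1/6   5/6     0 ]
R3 <- R3 - (12)*R2:  [  0   0   5  |  -1   2   1 ]
R3 <- (1/5)*R3:  [    0     0     1  |  -1/5   2/5   1/5 ]
R1 <- R1 - (10/3)*R3:  [    1     0     0  |   5/6  -1/2  -2/3 ]
R2 <- R2 - (1/3)*R3:  [     0      1      0  |   7/30  -3/10  -1/15 ]
Right block of [I | A^{-1}] is the inverse:
[  5/6   -1/2   -2/3 ]
[ 7/30  -3/10  -1/15 ]
[ -1/5    2/5    1/5 ]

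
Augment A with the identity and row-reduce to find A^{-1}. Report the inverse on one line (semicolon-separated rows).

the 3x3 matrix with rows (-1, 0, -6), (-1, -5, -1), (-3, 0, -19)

inverse = [-19 0 6; 16/5 -1/5 -1; 3 0 -1]

Gauss-Jordan on [A | I]:
R1 <- (1/-1)*R1:  [  1   0   6  |  -1   0   0 ]
R2 <- R2 - (-1)*R1:  [  0  -5   5  |  -1   1   0 ]
R3 <- R3 - (-3)*R1:  [  0   0  -1  |  -3   0   1 ]
R2 <- (1/-5)*R2:  [    0     1    -1  |   1/5  -1/5     0 ]
R3 <- (1/-1)*R3:  [  0   0   1  |   3   0  -1 ]
R1 <- R1 - (6)*R3:  [   1    0    0  |  -19    0    6 ]
R2 <- R2 - (-1)*R3:  [    0     1     0  |  16/5  -1/5    -1 ]
Right block of [I | A^{-1}] is the inverse:
[  -19     0   6 ]
[ 16/5  -1/5  -1 ]
[    3     0  -1 ]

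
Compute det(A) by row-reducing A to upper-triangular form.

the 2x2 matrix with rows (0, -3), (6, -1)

det(A) = 18

Forward elimination:
R1 <-> R2   (pivot in column 1 was zero)
[ 6  -1 ]
[ 0  -3 ]
Upper-triangular form:
[ 6  -1 ]
[ 0  -3 ]
det(A) = (-1)^1 * (6) * (-3) = 18  (1 row swap -> sign -1)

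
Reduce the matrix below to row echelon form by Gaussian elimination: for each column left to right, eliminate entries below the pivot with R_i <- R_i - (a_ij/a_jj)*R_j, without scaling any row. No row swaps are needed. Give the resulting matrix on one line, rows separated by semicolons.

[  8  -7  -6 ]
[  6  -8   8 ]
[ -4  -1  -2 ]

Forward elimination:
R2 <- R2 - (3/4)*R1:  [     0  -11/4   25/2 ]
R3 <- R3 - (-1/2)*R1:  [    0  -9/2    -5 ]
R3 <- R3 - (18/11)*R2:  [       0        0  -280/11 ]
Row echelon form:
[ 8     -7       -6 ]
[ 0  -11/4     25/2 ]
[ 0      0  -280/11 ]

REF = [8 -7 -6; 0 -11/4 25/2; 0 0 -280/11]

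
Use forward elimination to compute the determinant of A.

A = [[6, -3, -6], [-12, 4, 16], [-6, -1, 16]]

Forward elimination:
R2 <- R2 - (-2)*R1:  [  0  -2   4 ]
R3 <- R3 - (-1)*R1:  [  0  -4  10 ]
R3 <- R3 - (2)*R2:  [ 0  0  2 ]
Upper-triangular form:
[ 6  -3  -6 ]
[ 0  -2   4 ]
[ 0   0   2 ]
det(A) = (-1)^0 * (6) * (-2) * (2) = -24  (0 row swaps -> sign +1)

det(A) = -24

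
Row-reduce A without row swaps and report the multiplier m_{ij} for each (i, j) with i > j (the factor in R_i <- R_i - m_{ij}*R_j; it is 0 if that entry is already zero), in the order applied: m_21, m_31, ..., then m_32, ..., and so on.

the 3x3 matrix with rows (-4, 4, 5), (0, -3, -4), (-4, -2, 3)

Forward elimination:
R2: entry in column 1 is already 0 -> m_{21} = 0 (no row operation needed)
R3 <- R3 - (1)*R1:  [  0  -6  -2 ]
R3 <- R3 - (2)*R2:  [ 0  0  6 ]
Multipliers (in order of application): m_{21} = 0, m_{31} = 1, m_{32} = 2

multipliers: 0, 1, 2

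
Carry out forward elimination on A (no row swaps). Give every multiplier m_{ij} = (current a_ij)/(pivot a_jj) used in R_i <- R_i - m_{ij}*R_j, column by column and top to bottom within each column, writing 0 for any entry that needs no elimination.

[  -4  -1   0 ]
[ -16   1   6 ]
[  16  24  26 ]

multipliers: 4, -4, 4

Forward elimination:
R2 <- R2 - (4)*R1:  [ 0  5  6 ]
R3 <- R3 - (-4)*R1:  [  0  20  26 ]
R3 <- R3 - (4)*R2:  [ 0  0  2 ]
Multipliers (in order of application): m_{21} = 4, m_{31} = -4, m_{32} = 4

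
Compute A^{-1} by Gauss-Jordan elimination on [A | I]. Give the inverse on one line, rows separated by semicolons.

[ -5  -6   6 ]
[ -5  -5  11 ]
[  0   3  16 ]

inverse = [113/5 -114/5 36/5; -16 16 -5; 3 -3 1]

Gauss-Jordan on [A | I]:
R1 <- (1/-5)*R1:  [    1   6/5  -6/5  |  -1/5     0     0 ]
R2 <- R2 - (-5)*R1:  [  0   1   5  |  -1   1   0 ]
R1 <- R1 - (6/5)*R2:  [     1      0  -36/5  |      1   -6/5      0 ]
R3 <- R3 - (3)*R2:  [  0   0   1  |   3  -3   1 ]
R1 <- R1 - (-36/5)*R3:  [      1       0       0  |   113/5  -114/5    36/5 ]
R2 <- R2 - (5)*R3:  [   0    1    0  |  -16   16   -5 ]
Right block of [I | A^{-1}] is the inverse:
[ 113/5  -114/5  36/5 ]
[   -16      16    -5 ]
[     3      -3     1 ]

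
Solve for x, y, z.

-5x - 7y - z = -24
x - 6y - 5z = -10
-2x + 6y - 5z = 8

Forward elimination on [A|b]:
R2 <- R2 - (-1/5)*R1:  [     0  -37/5  -26/5  -74/5 ]
R3 <- R3 - (2/5)*R1:  [     0   44/5  -23/5   88/5 ]
R3 <- R3 - (-44/37)*R2:  [       0        0  -399/37        0 ]
Row echelon form:
[ -5     -7       -1  |    -24 ]
[  0  -37/5    -26/5  |  -74/5 ]
[  0      0  -399/37  |      0 ]
Back-substitution:
z = (0) / (-399/37) = 0
y = (-74/5 - (-26/5)*(0)) / (-37/5) = 2
x = (-24 - (-7)*(2) - (-1)*(0)) / -5 = 2

(2, 2, 0)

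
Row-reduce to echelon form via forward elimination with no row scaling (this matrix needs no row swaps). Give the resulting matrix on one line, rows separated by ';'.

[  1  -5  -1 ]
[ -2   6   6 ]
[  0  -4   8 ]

REF = [1 -5 -1; 0 -4 4; 0 0 4]

Forward elimination:
R2 <- R2 - (-2)*R1:  [  0  -4   4 ]
R3 <- R3 - (1)*R2:  [ 0  0  4 ]
Row echelon form:
[ 1  -5  -1 ]
[ 0  -4   4 ]
[ 0   0   4 ]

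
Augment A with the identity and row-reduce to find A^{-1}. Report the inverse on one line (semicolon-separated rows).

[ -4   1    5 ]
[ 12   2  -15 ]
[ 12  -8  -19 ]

Gauss-Jordan on [A | I]:
R1 <- (1/-4)*R1:  [    1  -1/4  -5/4  |  -1/4     0     0 ]
R2 <- R2 - (12)*R1:  [ 0  5  0  |  3  1  0 ]
R3 <- R3 - (12)*R1:  [  0  -5  -4  |   3   0   1 ]
R2 <- (1/5)*R2:  [   0    1    0  |  3/5  1/5    0 ]
R1 <- R1 - (-1/4)*R2:  [     1      0   -5/4  |  -1/10   1/20      0 ]
R3 <- R3 - (-5)*R2:  [  0   0  -4  |   6   1   1 ]
R3 <- (1/-4)*R3:  [    0     0     1  |  -3/2  -1/4  -1/4 ]
R1 <- R1 - (-5/4)*R3:  [      1       0       0  |  -79/40  -21/80   -5/16 ]
Right block of [I | A^{-1}] is the inverse:
[ -79/40  -21/80  -5/16 ]
[    3/5     1/5      0 ]
[   -3/2    -1/4   -1/4 ]

inverse = [-79/40 -21/80 -5/16; 3/5 1/5 0; -3/2 -1/4 -1/4]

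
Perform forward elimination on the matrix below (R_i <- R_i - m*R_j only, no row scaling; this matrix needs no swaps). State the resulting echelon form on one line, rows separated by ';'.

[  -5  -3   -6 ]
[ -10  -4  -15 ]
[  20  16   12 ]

REF = [-5 -3 -6; 0 2 -3; 0 0 -6]

Forward elimination:
R2 <- R2 - (2)*R1:  [  0   2  -3 ]
R3 <- R3 - (-4)*R1:  [   0    4  -12 ]
R3 <- R3 - (2)*R2:  [  0   0  -6 ]
Row echelon form:
[ -5  -3  -6 ]
[  0   2  -3 ]
[  0   0  -6 ]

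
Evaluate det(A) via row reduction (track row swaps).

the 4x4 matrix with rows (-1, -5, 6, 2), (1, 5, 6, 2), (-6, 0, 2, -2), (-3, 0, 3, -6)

Forward elimination:
R2 <- R2 - (-1)*R1:  [  0   0  12   4 ]
R3 <- R3 - (6)*R1:  [   0   30  -34  -14 ]
R4 <- R4 - (3)*R1:  [   0   15  -15  -12 ]
R2 <-> R3   (pivot in column 2 was zero)
[ -1  -5    6    2 ]
[  0  30  -34  -14 ]
[  0   0   12    4 ]
[  0  15  -15  -12 ]
R4 <- R4 - (1/2)*R2:  [  0   0   2  -5 ]
R4 <- R4 - (1/6)*R3:  [     0      0      0  -17/3 ]
Upper-triangular form:
[ -1  -5    6      2 ]
[  0  30  -34    -14 ]
[  0   0   12      4 ]
[  0   0    0  -17/3 ]
det(A) = (-1)^1 * (-1) * (30) * (12) * (-17/3) = -2040  (1 row swap -> sign -1)

det(A) = -2040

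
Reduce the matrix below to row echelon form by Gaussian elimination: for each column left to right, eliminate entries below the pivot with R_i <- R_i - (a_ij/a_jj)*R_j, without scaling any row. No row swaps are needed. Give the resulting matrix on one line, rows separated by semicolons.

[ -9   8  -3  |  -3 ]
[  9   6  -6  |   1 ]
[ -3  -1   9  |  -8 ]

Forward elimination:
R2 <- R2 - (-1)*R1:  [  0  14  -9  -2 ]
R3 <- R3 - (1/3)*R1:  [     0  -11/3     10     -7 ]
R3 <- R3 - (-11/42)*R2:  [       0        0   107/14  -158/21 ]
Row echelon form:
[ -9   8      -3  |       -3 ]
[  0  14      -9  |       -2 ]
[  0   0  107/14  |  -158/21 ]

REF = [-9 8 -3 -3; 0 14 -9 -2; 0 0 107/14 -158/21]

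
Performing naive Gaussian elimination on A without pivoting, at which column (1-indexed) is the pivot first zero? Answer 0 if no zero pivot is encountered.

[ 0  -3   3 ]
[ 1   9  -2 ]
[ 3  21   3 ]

first zero-pivot column = 1

Naive forward elimination:
Pivot entry (1,1) is zero but row 2 has 1 in column 1 -> naive elimination stops; a row interchange (e.g. R1 <-> R2) would be required here.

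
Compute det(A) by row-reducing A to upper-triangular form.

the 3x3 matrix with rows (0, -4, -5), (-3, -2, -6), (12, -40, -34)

det(A) = -24

Forward elimination:
R1 <-> R2   (pivot in column 1 was zero)
[ -3   -2   -6 ]
[  0   -4   -5 ]
[ 12  -40  -34 ]
R3 <- R3 - (-4)*R1:  [   0  -48  -58 ]
R3 <- R3 - (12)*R2:  [ 0  0  2 ]
Upper-triangular form:
[ -3  -2  -6 ]
[  0  -4  -5 ]
[  0   0   2 ]
det(A) = (-1)^1 * (-3) * (-4) * (2) = -24  (1 row swap -> sign -1)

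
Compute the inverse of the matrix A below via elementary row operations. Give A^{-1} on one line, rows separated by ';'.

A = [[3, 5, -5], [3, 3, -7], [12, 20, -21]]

inverse = [77/6 5/6 -10/3; -7/2 -1/2 1; 4 0 -1]

Gauss-Jordan on [A | I]:
R1 <- (1/3)*R1:  [    1   5/3  -5/3  |   1/3     0     0 ]
R2 <- R2 - (3)*R1:  [  0  -2  -2  |  -1   1   0 ]
R3 <- R3 - (12)*R1:  [  0   0  -1  |  -4   0   1 ]
R2 <- (1/-2)*R2:  [    0     1     1  |   1/2  -1/2     0 ]
R1 <- R1 - (5/3)*R2:  [     1      0  -10/3  |   -1/2    5/6      0 ]
R3 <- (1/-1)*R3:  [  0   0   1  |   4   0  -1 ]
R1 <- R1 - (-10/3)*R3:  [     1      0      0  |   77/6    5/6  -10/3 ]
R2 <- R2 - (1)*R3:  [    0     1     0  |  -7/2  -1/2     1 ]
Right block of [I | A^{-1}] is the inverse:
[ 77/6   5/6  -10/3 ]
[ -7/2  -1/2      1 ]
[    4     0     -1 ]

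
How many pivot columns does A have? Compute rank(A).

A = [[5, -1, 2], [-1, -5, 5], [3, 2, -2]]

Row reduction:
R2 <- R2 - (-1/5)*R1:  [     0  -26/5   27/5 ]
R3 <- R3 - (3/5)*R1:  [     0   13/5  -16/5 ]
R3 <- R3 - (-1/2)*R2:  [    0     0  -1/2 ]
Row echelon form:
[ 5     -1     2 ]
[ 0  -26/5  27/5 ]
[ 0      0  -1/2 ]
Nonzero rows / pivot columns: 3

rank(A) = 3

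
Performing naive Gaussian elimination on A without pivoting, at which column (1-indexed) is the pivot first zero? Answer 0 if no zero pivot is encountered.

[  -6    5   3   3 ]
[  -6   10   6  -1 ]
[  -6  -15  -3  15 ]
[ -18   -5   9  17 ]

first zero-pivot column = 4

Naive forward elimination:
R2 <- R2 - (1)*R1:  [  0   5   3  -4 ]
R3 <- R3 - (1)*R1:  [   0  -20   -6   12 ]
R4 <- R4 - (3)*R1:  [   0  -20    0    8 ]
R3 <- R3 - (-4)*R2:  [  0   0   6  -4 ]
R4 <- R4 - (-4)*R2:  [  0   0  12  -8 ]
R4 <- R4 - (2)*R3:  [ 0  0  0  0 ]
Matrix at this point:
[ -6  5  3   3 ]
[  0  5  3  -4 ]
[  0  0  6  -4 ]
[  0  0  0   0 ]
Pivot entry (4,4) in the last row is zero and there are no rows below to swap with -> zero pivot in column 4 (A is singular).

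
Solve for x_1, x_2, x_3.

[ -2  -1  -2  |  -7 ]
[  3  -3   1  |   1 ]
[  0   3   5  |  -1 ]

Forward elimination on [A|b]:
R2 <- R2 - (-3/2)*R1:  [     0   -9/2     -2  -19/2 ]
R3 <- R3 - (-2/3)*R2:  [     0      0   11/3  -22/3 ]
Row echelon form:
[ -2    -1    -2  |     -7 ]
[  0  -9/2    -2  |  -19/2 ]
[  0     0  11/3  |  -22/3 ]
Back-substitution:
x_3 = (-22/3) / (11/3) = -2
x_2 = (-19/2 - (-2)*(-2)) / (-9/2) = 3
x_1 = (-7 - (-1)*(3) - (-2)*(-2)) / -2 = 4

(4, 3, -2)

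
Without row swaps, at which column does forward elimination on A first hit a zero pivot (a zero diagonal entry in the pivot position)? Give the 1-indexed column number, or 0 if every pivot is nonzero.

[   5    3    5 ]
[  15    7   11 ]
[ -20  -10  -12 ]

first zero-pivot column = 0

Naive forward elimination:
R2 <- R2 - (3)*R1:  [  0  -2  -4 ]
R3 <- R3 - (-4)*R1:  [ 0  2  8 ]
R3 <- R3 - (-1)*R2:  [ 0  0  4 ]
All pivots nonzero; naive elimination completes without hitting a zero pivot.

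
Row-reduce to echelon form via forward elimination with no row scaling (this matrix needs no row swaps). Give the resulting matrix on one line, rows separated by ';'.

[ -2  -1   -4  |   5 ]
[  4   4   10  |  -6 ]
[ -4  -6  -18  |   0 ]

Forward elimination:
R2 <- R2 - (-2)*R1:  [ 0  2  2  4 ]
R3 <- R3 - (2)*R1:  [   0   -4  -10  -10 ]
R3 <- R3 - (-2)*R2:  [  0   0  -6  -2 ]
Row echelon form:
[ -2  -1  -4  |   5 ]
[  0   2   2  |   4 ]
[  0   0  -6  |  -2 ]

REF = [-2 -1 -4 5; 0 2 2 4; 0 0 -6 -2]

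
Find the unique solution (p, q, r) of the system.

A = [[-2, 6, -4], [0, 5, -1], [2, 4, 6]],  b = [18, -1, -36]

(-4, -1, -4)

Forward elimination on [A|b]:
R3 <- R3 - (-1)*R1:  [   0   10    2  -18 ]
R3 <- R3 - (2)*R2:  [   0    0    4  -16 ]
Row echelon form:
[ -2  6  -4  |   18 ]
[  0  5  -1  |   -1 ]
[  0  0   4  |  -16 ]
Back-substitution:
r = (-16) / 4 = -4
q = (-1 - (-1)*(-4)) / 5 = -1
p = (18 - (6)*(-1) - (-4)*(-4)) / -2 = -4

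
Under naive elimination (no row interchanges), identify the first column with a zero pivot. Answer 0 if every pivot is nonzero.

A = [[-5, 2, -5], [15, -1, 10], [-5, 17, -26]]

Naive forward elimination:
R2 <- R2 - (-3)*R1:  [  0   5  -5 ]
R3 <- R3 - (1)*R1:  [   0   15  -21 ]
R3 <- R3 - (3)*R2:  [  0   0  -6 ]
All pivots nonzero; naive elimination completes without hitting a zero pivot.

first zero-pivot column = 0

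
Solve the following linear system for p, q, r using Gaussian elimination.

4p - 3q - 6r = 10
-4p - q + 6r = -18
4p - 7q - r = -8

Forward elimination on [A|b]:
R2 <- R2 - (-1)*R1:  [  0  -4   0  -8 ]
R3 <- R3 - (1)*R1:  [   0   -4    5  -18 ]
R3 <- R3 - (1)*R2:  [   0    0    5  -10 ]
Row echelon form:
[ 4  -3  -6  |   10 ]
[ 0  -4   0  |   -8 ]
[ 0   0   5  |  -10 ]
Back-substitution:
r = (-10) / 5 = -2
q = (-8) / -4 = 2
p = (10 - (-3)*(2) - (-6)*(-2)) / 4 = 1

(1, 2, -2)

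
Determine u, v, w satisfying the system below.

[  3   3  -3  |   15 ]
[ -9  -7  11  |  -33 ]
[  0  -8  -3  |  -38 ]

Forward elimination on [A|b]:
R2 <- R2 - (-3)*R1:  [  0   2   2  12 ]
R3 <- R3 - (-4)*R2:  [  0   0   5  10 ]
Row echelon form:
[ 3  3  -3  |  15 ]
[ 0  2   2  |  12 ]
[ 0  0   5  |  10 ]
Back-substitution:
w = (10) / 5 = 2
v = (12 - (2)*(2)) / 2 = 4
u = (15 - (3)*(4) - (-3)*(2)) / 3 = 3

(3, 4, 2)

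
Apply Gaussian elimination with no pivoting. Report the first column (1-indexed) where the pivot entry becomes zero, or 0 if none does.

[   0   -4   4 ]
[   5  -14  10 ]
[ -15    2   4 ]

first zero-pivot column = 1

Naive forward elimination:
Pivot entry (1,1) is zero but row 2 has 5 in column 1 -> naive elimination stops; a row interchange (e.g. R1 <-> R2) would be required here.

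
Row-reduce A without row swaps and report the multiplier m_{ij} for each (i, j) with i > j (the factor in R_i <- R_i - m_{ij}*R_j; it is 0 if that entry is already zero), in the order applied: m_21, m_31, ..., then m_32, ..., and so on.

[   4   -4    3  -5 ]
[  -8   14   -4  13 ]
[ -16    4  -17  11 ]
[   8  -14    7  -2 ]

multipliers: -2, -4, 2, -2, -1, -3

Forward elimination:
R2 <- R2 - (-2)*R1:  [ 0  6  2  3 ]
R3 <- R3 - (-4)*R1:  [   0  -12   -5   -9 ]
R4 <- R4 - (2)*R1:  [  0  -6   1   8 ]
R3 <- R3 - (-2)*R2:  [  0   0  -1  -3 ]
R4 <- R4 - (-1)*R2:  [  0   0   3  11 ]
R4 <- R4 - (-3)*R3:  [ 0  0  0  2 ]
Multipliers (in order of application): m_{21} = -2, m_{31} = -4, m_{41} = 2, m_{32} = -2, m_{42} = -1, m_{43} = -3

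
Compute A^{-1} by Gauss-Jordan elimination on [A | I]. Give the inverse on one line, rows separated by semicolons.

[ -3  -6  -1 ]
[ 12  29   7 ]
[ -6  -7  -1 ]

Gauss-Jordan on [A | I]:
R1 <- (1/-3)*R1:  [    1     2   1/3  |  -1/3     0     0 ]
R2 <- R2 - (12)*R1:  [ 0  5  3  |  4  1  0 ]
R3 <- R3 - (-6)*R1:  [  0   5   1  |  -2   0   1 ]
R2 <- (1/5)*R2:  [   0    1  3/5  |  4/5  1/5    0 ]
R1 <- R1 - (2)*R2:  [      1       0  -13/15  |  -29/15    -2/5       0 ]
R3 <- R3 - (5)*R2:  [  0   0  -2  |  -6  -1   1 ]
R3 <- (1/-2)*R3:  [    0     0     1  |     3   1/2  -1/2 ]
R1 <- R1 - (-13/15)*R3:  [      1       0       0  |     2/3    1/30  -13/30 ]
R2 <- R2 - (3/5)*R3:  [     0      1      0  |     -1  -1/10   3/10 ]
Right block of [I | A^{-1}] is the inverse:
[ 2/3   1/30  -13/30 ]
[  -1  -1/10    3/10 ]
[   3    1/2    -1/2 ]

inverse = [2/3 1/30 -13/30; -1 -1/10 3/10; 3 1/2 -1/2]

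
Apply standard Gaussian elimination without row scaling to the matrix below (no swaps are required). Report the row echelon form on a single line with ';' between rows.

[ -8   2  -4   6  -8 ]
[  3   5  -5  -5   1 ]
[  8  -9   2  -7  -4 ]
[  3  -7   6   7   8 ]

REF = [-8 2 -4 6 -8; 0 23/4 -13/2 -11/4 -2; 0 0 -228/23 -100/23 -332/23; 0 0 0 421/57 374/57]

Forward elimination:
R2 <- R2 - (-3/8)*R1:  [     0   23/4  -13/2  -11/4     -2 ]
R3 <- R3 - (-1)*R1:  [   0   -7   -2   -1  -12 ]
R4 <- R4 - (-3/8)*R1:  [     0  -25/4    9/2   37/4      5 ]
R3 <- R3 - (-28/23)*R2:  [       0        0  -228/23  -100/23  -332/23 ]
R4 <- R4 - (-25/23)*R2:  [      0       0  -59/23  144/23   65/23 ]
R4 <- R4 - (59/228)*R3:  [      0       0       0  421/57  374/57 ]
Row echelon form:
[ -8     2       -4        6       -8 ]
[  0  23/4    -13/2    -11/4       -2 ]
[  0     0  -228/23  -100/23  -332/23 ]
[  0     0        0   421/57   374/57 ]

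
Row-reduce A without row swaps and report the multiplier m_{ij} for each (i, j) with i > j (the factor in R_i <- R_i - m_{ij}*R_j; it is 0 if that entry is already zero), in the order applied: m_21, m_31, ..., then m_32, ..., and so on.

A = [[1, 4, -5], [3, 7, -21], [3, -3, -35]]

multipliers: 3, 3, 3

Forward elimination:
R2 <- R2 - (3)*R1:  [  0  -5  -6 ]
R3 <- R3 - (3)*R1:  [   0  -15  -20 ]
R3 <- R3 - (3)*R2:  [  0   0  -2 ]
Multipliers (in order of application): m_{21} = 3, m_{31} = 3, m_{32} = 3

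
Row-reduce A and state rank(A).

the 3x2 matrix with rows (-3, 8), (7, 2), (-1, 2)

rank(A) = 2

Row reduction:
R2 <- R2 - (-7/3)*R1:  [    0  62/3 ]
R3 <- R3 - (1/3)*R1:  [    0  -2/3 ]
R3 <- R3 - (-1/31)*R2:  [ 0  0 ]
Row echelon form:
[ -3     8 ]
[  0  62/3 ]
[  0     0 ]
Nonzero rows / pivot columns: 2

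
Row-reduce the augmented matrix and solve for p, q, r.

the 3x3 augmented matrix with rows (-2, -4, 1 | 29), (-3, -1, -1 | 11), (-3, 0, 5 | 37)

(-4, -4, 5)

Forward elimination on [A|b]:
R2 <- R2 - (3/2)*R1:  [     0      5   -5/2  -65/2 ]
R3 <- R3 - (3/2)*R1:  [     0      6    7/2  -13/2 ]
R3 <- R3 - (6/5)*R2:  [    0     0  13/2  65/2 ]
Row echelon form:
[ -2  -4     1  |     29 ]
[  0   5  -5/2  |  -65/2 ]
[  0   0  13/2  |   65/2 ]
Back-substitution:
r = (65/2) / (13/2) = 5
q = (-65/2 - (-5/2)*(5)) / 5 = -4
p = (29 - (-4)*(-4) - (1)*(5)) / -2 = -4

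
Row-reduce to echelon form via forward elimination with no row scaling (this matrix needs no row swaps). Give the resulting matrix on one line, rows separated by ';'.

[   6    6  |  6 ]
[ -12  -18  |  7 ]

Forward elimination:
R2 <- R2 - (-2)*R1:  [  0  -6  19 ]
Row echelon form:
[ 6   6  |   6 ]
[ 0  -6  |  19 ]

REF = [6 6 6; 0 -6 19]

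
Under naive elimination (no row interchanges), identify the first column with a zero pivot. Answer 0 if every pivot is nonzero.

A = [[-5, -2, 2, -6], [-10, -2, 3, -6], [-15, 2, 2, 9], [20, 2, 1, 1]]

first zero-pivot column = 3

Naive forward elimination:
R2 <- R2 - (2)*R1:  [  0   2  -1   6 ]
R3 <- R3 - (3)*R1:  [  0   8  -4  27 ]
R4 <- R4 - (-4)*R1:  [   0   -6    9  -23 ]
R3 <- R3 - (4)*R2:  [ 0  0  0  3 ]
R4 <- R4 - (-3)*R2:  [  0   0   6  -5 ]
Matrix at this point:
[ -5  -2   2  -6 ]
[  0   2  -1   6 ]
[  0   0   0   3 ]
[  0   0   6  -5 ]
Pivot entry (3,3) is zero but row 4 has 6 in column 3 -> naive elimination stops; a row interchange (e.g. R3 <-> R4) would be required here.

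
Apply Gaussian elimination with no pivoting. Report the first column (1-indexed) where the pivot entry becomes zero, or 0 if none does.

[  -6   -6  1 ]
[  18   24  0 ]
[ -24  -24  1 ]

first zero-pivot column = 0

Naive forward elimination:
R2 <- R2 - (-3)*R1:  [ 0  6  3 ]
R3 <- R3 - (4)*R1:  [  0   0  -3 ]
All pivots nonzero; naive elimination completes without hitting a zero pivot.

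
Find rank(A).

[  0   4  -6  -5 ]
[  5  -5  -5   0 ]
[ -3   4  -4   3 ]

rank(A) = 3

Row reduction:
R1 <-> R2   (pivot in column 1 was zero)
[  5  -5  -5   0 ]
[  0   4  -6  -5 ]
[ -3   4  -4   3 ]
R3 <- R3 - (-3/5)*R1:  [  0   1  -7   3 ]
R3 <- R3 - (1/4)*R2:  [     0      0  -11/2   17/4 ]
Row echelon form:
[ 5  -5     -5     0 ]
[ 0   4     -6    -5 ]
[ 0   0  -11/2  17/4 ]
Nonzero rows / pivot columns: 3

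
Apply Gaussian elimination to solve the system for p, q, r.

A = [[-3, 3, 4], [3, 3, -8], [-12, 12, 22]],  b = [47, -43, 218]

Forward elimination on [A|b]:
R2 <- R2 - (-1)*R1:  [  0   6  -4   4 ]
R3 <- R3 - (4)*R1:  [  0   0   6  30 ]
Row echelon form:
[ -3  3   4  |  47 ]
[  0  6  -4  |   4 ]
[  0  0   6  |  30 ]
Back-substitution:
r = (30) / 6 = 5
q = (4 - (-4)*(5)) / 6 = 4
p = (47 - (3)*(4) - (4)*(5)) / -3 = -5

(-5, 4, 5)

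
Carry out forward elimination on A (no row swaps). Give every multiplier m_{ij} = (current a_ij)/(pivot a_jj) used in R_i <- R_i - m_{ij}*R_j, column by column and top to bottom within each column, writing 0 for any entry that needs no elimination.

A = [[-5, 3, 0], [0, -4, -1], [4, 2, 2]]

multipliers: 0, -4/5, -11/10

Forward elimination:
R2: entry in column 1 is already 0 -> m_{21} = 0 (no row operation needed)
R3 <- R3 - (-4/5)*R1:  [    0  22/5     2 ]
R3 <- R3 - (-11/10)*R2:  [    0     0  9/10 ]
Multipliers (in order of application): m_{21} = 0, m_{31} = -4/5, m_{32} = -11/10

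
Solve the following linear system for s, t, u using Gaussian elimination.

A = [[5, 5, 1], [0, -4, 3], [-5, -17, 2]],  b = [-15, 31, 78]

Forward elimination on [A|b]:
R3 <- R3 - (-1)*R1:  [   0  -12    3   63 ]
R3 <- R3 - (3)*R2:  [   0    0   -6  -30 ]
Row echelon form:
[ 5   5   1  |  -15 ]
[ 0  -4   3  |   31 ]
[ 0   0  -6  |  -30 ]
Back-substitution:
u = (-30) / -6 = 5
t = (31 - (3)*(5)) / -4 = -4
s = (-15 - (5)*(-4) - (1)*(5)) / 5 = 0

(0, -4, 5)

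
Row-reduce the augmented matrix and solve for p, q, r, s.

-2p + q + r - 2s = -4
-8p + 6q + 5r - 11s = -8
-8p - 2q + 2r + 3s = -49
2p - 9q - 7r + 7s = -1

Forward elimination on [A|b]:
R2 <- R2 - (4)*R1:  [  0   2   1  -3   8 ]
R3 <- R3 - (4)*R1:  [   0   -6   -2   11  -33 ]
R4 <- R4 - (-1)*R1:  [  0  -8  -6   5  -5 ]
R3 <- R3 - (-3)*R2:  [  0   0   1   2  -9 ]
R4 <- R4 - (-4)*R2:  [  0   0  -2  -7  27 ]
R4 <- R4 - (-2)*R3:  [  0   0   0  -3   9 ]
Row echelon form:
[ -2  1  1  -2  |  -4 ]
[  0  2  1  -3  |   8 ]
[  0  0  1   2  |  -9 ]
[  0  0  0  -3  |   9 ]
Back-substitution:
s = (9) / -3 = -3
r = (-9 - (2)*(-3)) / 1 = -3
q = (8 - (1)*(-3) - (-3)*(-3)) / 2 = 1
p = (-4 - (1)*(1) - (1)*(-3) - (-2)*(-3)) / -2 = 4

(4, 1, -3, -3)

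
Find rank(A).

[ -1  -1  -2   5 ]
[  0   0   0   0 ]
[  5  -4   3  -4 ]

Row reduction:
R3 <- R3 - (-5)*R1:  [  0  -9  -7  21 ]
R2 <-> R3   (pivot in column 2 was zero)
[ -1  -1  -2   5 ]
[  0  -9  -7  21 ]
[  0   0   0   0 ]
Row echelon form:
[ -1  -1  -2   5 ]
[  0  -9  -7  21 ]
[  0   0   0   0 ]
Nonzero rows / pivot columns: 2

rank(A) = 2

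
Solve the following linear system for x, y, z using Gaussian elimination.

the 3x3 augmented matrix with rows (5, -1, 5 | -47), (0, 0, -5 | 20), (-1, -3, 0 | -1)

(-5, 2, -4)

Forward elimination on [A|b]:
R3 <- R3 - (-1/5)*R1:  [     0  -16/5      1  -52/5 ]
R2 <-> R3   (pivot in column 2 was zero)
[ 5     -1   5    -47 ]
[ 0  -16/5   1  -52/5 ]
[ 0      0  -5     20 ]
Row echelon form:
[ 5     -1   5  |    -47 ]
[ 0  -16/5   1  |  -52/5 ]
[ 0      0  -5  |     20 ]
Back-substitution:
z = (20) / -5 = -4
y = (-52/5 - (1)*(-4)) / (-16/5) = 2
x = (-47 - (-1)*(2) - (5)*(-4)) / 5 = -5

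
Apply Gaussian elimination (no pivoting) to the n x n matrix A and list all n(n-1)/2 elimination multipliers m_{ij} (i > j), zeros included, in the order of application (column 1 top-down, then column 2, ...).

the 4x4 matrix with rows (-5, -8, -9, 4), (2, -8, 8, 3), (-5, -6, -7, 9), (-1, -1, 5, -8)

multipliers: -2/5, 1, 1/5, -5/28, -3/56, 197/78

Forward elimination:
R2 <- R2 - (-2/5)*R1:  [     0  -56/5   22/5   23/5 ]
R3 <- R3 - (1)*R1:  [ 0  2  2  5 ]
R4 <- R4 - (1/5)*R1:  [     0    3/5   34/5  -44/5 ]
R3 <- R3 - (-5/28)*R2:  [      0       0   39/14  163/28 ]
R4 <- R4 - (-3/56)*R2:  [       0        0   197/28  -479/56 ]
R4 <- R4 - (197/78)*R3:  [       0        0        0  -907/39 ]
Multipliers (in order of application): m_{21} = -2/5, m_{31} = 1, m_{41} = 1/5, m_{32} = -5/28, m_{42} = -3/56, m_{43} = 197/78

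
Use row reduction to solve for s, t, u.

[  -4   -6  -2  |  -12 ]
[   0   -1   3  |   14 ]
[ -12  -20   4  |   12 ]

(-1, 1, 5)

Forward elimination on [A|b]:
R3 <- R3 - (3)*R1:  [  0  -2  10  48 ]
R3 <- R3 - (2)*R2:  [  0   0   4  20 ]
Row echelon form:
[ -4  -6  -2  |  -12 ]
[  0  -1   3  |   14 ]
[  0   0   4  |   20 ]
Back-substitution:
u = (20) / 4 = 5
t = (14 - (3)*(5)) / -1 = 1
s = (-12 - (-6)*(1) - (-2)*(5)) / -4 = -1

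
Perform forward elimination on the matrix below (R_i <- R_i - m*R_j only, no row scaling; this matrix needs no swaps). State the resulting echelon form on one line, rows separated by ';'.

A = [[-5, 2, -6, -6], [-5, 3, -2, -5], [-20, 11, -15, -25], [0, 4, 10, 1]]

REF = [-5 2 -6 -6; 0 1 4 1; 0 0 -3 -4; 0 0 0 5]

Forward elimination:
R2 <- R2 - (1)*R1:  [ 0  1  4  1 ]
R3 <- R3 - (4)*R1:  [  0   3   9  -1 ]
R3 <- R3 - (3)*R2:  [  0   0  -3  -4 ]
R4 <- R4 - (4)*R2:  [  0   0  -6  -3 ]
R4 <- R4 - (2)*R3:  [ 0  0  0  5 ]
Row echelon form:
[ -5  2  -6  -6 ]
[  0  1   4   1 ]
[  0  0  -3  -4 ]
[  0  0   0   5 ]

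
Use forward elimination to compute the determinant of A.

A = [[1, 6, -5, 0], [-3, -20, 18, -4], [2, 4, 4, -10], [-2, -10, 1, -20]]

det(A) = 24

Forward elimination:
R2 <- R2 - (-3)*R1:  [  0  -2   3  -4 ]
R3 <- R3 - (2)*R1:  [   0   -8   14  -10 ]
R4 <- R4 - (-2)*R1:  [   0    2   -9  -20 ]
R3 <- R3 - (4)*R2:  [ 0  0  2  6 ]
R4 <- R4 - (-1)*R2:  [   0    0   -6  -24 ]
R4 <- R4 - (-3)*R3:  [  0   0   0  -6 ]
Upper-triangular form:
[ 1   6  -5   0 ]
[ 0  -2   3  -4 ]
[ 0   0   2   6 ]
[ 0   0   0  -6 ]
det(A) = (-1)^0 * (1) * (-2) * (2) * (-6) = 24  (0 row swaps -> sign +1)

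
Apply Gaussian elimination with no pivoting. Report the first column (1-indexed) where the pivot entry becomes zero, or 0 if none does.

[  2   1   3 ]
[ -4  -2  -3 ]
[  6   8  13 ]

Naive forward elimination:
R2 <- R2 - (-2)*R1:  [ 0  0  3 ]
R3 <- R3 - (3)*R1:  [ 0  5  4 ]
Matrix at this point:
[ 2  1  3 ]
[ 0  0  3 ]
[ 0  5  4 ]
Pivot entry (2,2) is zero but row 3 has 5 in column 2 -> naive elimination stops; a row interchange (e.g. R2 <-> R3) would be required here.

first zero-pivot column = 2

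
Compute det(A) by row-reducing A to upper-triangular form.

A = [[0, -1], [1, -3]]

det(A) = 1

Forward elimination:
R1 <-> R2   (pivot in column 1 was zero)
[ 1  -3 ]
[ 0  -1 ]
Upper-triangular form:
[ 1  -3 ]
[ 0  -1 ]
det(A) = (-1)^1 * (1) * (-1) = 1  (1 row swap -> sign -1)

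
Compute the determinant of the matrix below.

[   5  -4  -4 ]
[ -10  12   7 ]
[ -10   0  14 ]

Forward elimination:
R2 <- R2 - (-2)*R1:  [  0   4  -1 ]
R3 <- R3 - (-2)*R1:  [  0  -8   6 ]
R3 <- R3 - (-2)*R2:  [ 0  0  4 ]
Upper-triangular form:
[ 5  -4  -4 ]
[ 0   4  -1 ]
[ 0   0   4 ]
det(A) = (-1)^0 * (5) * (4) * (4) = 80  (0 row swaps -> sign +1)

det(A) = 80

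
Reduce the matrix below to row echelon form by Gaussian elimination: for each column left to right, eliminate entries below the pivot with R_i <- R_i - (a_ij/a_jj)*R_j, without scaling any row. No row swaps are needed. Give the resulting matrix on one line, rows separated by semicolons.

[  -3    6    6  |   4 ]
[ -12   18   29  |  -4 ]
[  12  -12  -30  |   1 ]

REF = [-3 6 6 4; 0 -6 5 -20; 0 0 4 -23]

Forward elimination:
R2 <- R2 - (4)*R1:  [   0   -6    5  -20 ]
R3 <- R3 - (-4)*R1:  [  0  12  -6  17 ]
R3 <- R3 - (-2)*R2:  [   0    0    4  -23 ]
Row echelon form:
[ -3   6  6  |    4 ]
[  0  -6  5  |  -20 ]
[  0   0  4  |  -23 ]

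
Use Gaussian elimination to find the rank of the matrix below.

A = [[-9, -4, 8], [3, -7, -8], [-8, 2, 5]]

Row reduction:
R2 <- R2 - (-1/3)*R1:  [     0  -25/3  -16/3 ]
R3 <- R3 - (8/9)*R1:  [     0   50/9  -19/9 ]
R3 <- R3 - (-2/3)*R2:  [     0      0  -17/3 ]
Row echelon form:
[ -9     -4      8 ]
[  0  -25/3  -16/3 ]
[  0      0  -17/3 ]
Nonzero rows / pivot columns: 3

rank(A) = 3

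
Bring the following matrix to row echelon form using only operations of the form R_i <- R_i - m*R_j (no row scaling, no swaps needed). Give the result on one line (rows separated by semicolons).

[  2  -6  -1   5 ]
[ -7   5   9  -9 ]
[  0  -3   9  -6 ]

REF = [2 -6 -1 5; 0 -16 11/2 17/2; 0 0 255/32 -243/32]

Forward elimination:
R2 <- R2 - (-7/2)*R1:  [    0   -16  11/2  17/2 ]
R3 <- R3 - (3/16)*R2:  [       0        0   255/32  -243/32 ]
Row echelon form:
[ 2   -6      -1        5 ]
[ 0  -16    11/2     17/2 ]
[ 0    0  255/32  -243/32 ]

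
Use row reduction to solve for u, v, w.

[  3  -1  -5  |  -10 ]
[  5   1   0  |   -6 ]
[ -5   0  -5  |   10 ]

(-2, 4, 0)

Forward elimination on [A|b]:
R2 <- R2 - (5/3)*R1:  [    0   8/3  25/3  32/3 ]
R3 <- R3 - (-5/3)*R1:  [     0   -5/3  -40/3  -20/3 ]
R3 <- R3 - (-5/8)*R2:  [     0      0  -65/8      0 ]
Row echelon form:
[ 3   -1     -5  |   -10 ]
[ 0  8/3   25/3  |  32/3 ]
[ 0    0  -65/8  |     0 ]
Back-substitution:
w = (0) / (-65/8) = 0
v = (32/3 - (25/3)*(0)) / (8/3) = 4
u = (-10 - (-1)*(4) - (-5)*(0)) / 3 = -2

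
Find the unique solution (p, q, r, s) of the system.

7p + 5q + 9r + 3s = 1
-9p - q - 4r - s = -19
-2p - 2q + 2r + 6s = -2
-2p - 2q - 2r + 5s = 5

(3, -1, -2, 1)

Forward elimination on [A|b]:
R2 <- R2 - (-9/7)*R1:  [      0    38/7    53/7    20/7  -124/7 ]
R3 <- R3 - (-2/7)*R1:  [     0   -4/7   32/7   48/7  -12/7 ]
R4 <- R4 - (-2/7)*R1:  [    0  -4/7   4/7  41/7  37/7 ]
R3 <- R3 - (-2/19)*R2:  [      0       0  102/19  136/19  -68/19 ]
R4 <- R4 - (-2/19)*R2:  [      0       0   26/19  117/19   65/19 ]
R4 <- R4 - (13/51)*R3:  [    0     0     0  13/3  13/3 ]
Row echelon form:
[ 7     5       9       3  |       1 ]
[ 0  38/7    53/7    20/7  |  -124/7 ]
[ 0     0  102/19  136/19  |  -68/19 ]
[ 0     0       0    13/3  |    13/3 ]
Back-substitution:
s = (13/3) / (13/3) = 1
r = (-68/19 - (136/19)*(1)) / (102/19) = -2
q = (-124/7 - (53/7)*(-2) - (20/7)*(1)) / (38/7) = -1
p = (1 - (5)*(-1) - (9)*(-2) - (3)*(1)) / 7 = 3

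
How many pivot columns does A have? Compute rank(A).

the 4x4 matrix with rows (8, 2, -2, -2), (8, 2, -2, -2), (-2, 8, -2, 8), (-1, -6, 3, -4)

Row reduction:
R2 <- R2 - (1)*R1:  [ 0  0  0  0 ]
R3 <- R3 - (-1/4)*R1:  [    0  17/2  -5/2  15/2 ]
R4 <- R4 - (-1/8)*R1:  [     0  -23/4   11/4  -17/4 ]
R2 <-> R3   (pivot in column 2 was zero)
[ 8      2    -2     -2 ]
[ 0   17/2  -5/2   15/2 ]
[ 0      0     0      0 ]
[ 0  -23/4  11/4  -17/4 ]
R4 <- R4 - (-23/34)*R2:  [     0      0  18/17  14/17 ]
R3 <-> R4   (pivot in column 3 was zero)
[ 8     2     -2     -2 ]
[ 0  17/2   -5/2   15/2 ]
[ 0     0  18/17  14/17 ]
[ 0     0      0      0 ]
Row echelon form:
[ 8     2     -2     -2 ]
[ 0  17/2   -5/2   15/2 ]
[ 0     0  18/17  14/17 ]
[ 0     0      0      0 ]
Nonzero rows / pivot columns: 3

rank(A) = 3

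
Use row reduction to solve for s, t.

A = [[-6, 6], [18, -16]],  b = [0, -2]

Forward elimination on [A|b]:
R2 <- R2 - (-3)*R1:  [  0   2  -2 ]
Row echelon form:
[ -6  6  |   0 ]
[  0  2  |  -2 ]
Back-substitution:
t = (-2) / 2 = -1
s = (0 - (6)*(-1)) / -6 = -1

(-1, -1)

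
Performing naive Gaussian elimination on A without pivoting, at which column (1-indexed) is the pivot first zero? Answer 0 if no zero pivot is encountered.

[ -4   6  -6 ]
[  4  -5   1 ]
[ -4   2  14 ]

Naive forward elimination:
R2 <- R2 - (-1)*R1:  [  0   1  -5 ]
R3 <- R3 - (1)*R1:  [  0  -4  20 ]
R3 <- R3 - (-4)*R2:  [ 0  0  0 ]
Matrix at this point:
[ -4  6  -6 ]
[  0  1  -5 ]
[  0  0   0 ]
Pivot entry (3,3) in the last row is zero and there are no rows below to swap with -> zero pivot in column 3 (A is singular).

first zero-pivot column = 3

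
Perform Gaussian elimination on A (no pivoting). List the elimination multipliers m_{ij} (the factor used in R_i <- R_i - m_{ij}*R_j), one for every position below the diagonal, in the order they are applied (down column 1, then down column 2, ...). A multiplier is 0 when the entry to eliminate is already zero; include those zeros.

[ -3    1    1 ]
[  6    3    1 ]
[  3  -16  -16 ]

Forward elimination:
R2 <- R2 - (-2)*R1:  [ 0  5  3 ]
R3 <- R3 - (-1)*R1:  [   0  -15  -15 ]
R3 <- R3 - (-3)*R2:  [  0   0  -6 ]
Multipliers (in order of application): m_{21} = -2, m_{31} = -1, m_{32} = -3

multipliers: -2, -1, -3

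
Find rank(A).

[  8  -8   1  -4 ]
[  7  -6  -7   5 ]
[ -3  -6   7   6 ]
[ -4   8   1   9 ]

rank(A) = 4

Row reduction:
R2 <- R2 - (7/8)*R1:  [     0      1  -63/8   17/2 ]
R3 <- R3 - (-3/8)*R1:  [    0    -9  59/8   9/2 ]
R4 <- R4 - (-1/2)*R1:  [   0    4  3/2    7 ]
R3 <- R3 - (-9)*R2:  [      0       0  -127/2      81 ]
R4 <- R4 - (4)*R2:  [   0    0   33  -27 ]
R4 <- R4 - (-66/127)*R3:  [        0         0         0  1917/127 ]
Row echelon form:
[ 8  -8       1        -4 ]
[ 0   1   -63/8      17/2 ]
[ 0   0  -127/2        81 ]
[ 0   0       0  1917/127 ]
Nonzero rows / pivot columns: 4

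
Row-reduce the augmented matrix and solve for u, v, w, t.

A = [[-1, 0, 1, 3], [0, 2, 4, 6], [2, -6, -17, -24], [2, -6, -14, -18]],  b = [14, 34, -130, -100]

Forward elimination on [A|b]:
R3 <- R3 - (-2)*R1:  [    0    -6   -15   -18  -102 ]
R4 <- R4 - (-2)*R1:  [   0   -6  -12  -12  -72 ]
R3 <- R3 - (-3)*R2:  [  0   0  -3   0   0 ]
R4 <- R4 - (-3)*R2:  [  0   0   0   6  30 ]
Row echelon form:
[ -1  0   1  3  |  14 ]
[  0  2   4  6  |  34 ]
[  0  0  -3  0  |   0 ]
[  0  0   0  6  |  30 ]
Back-substitution:
t = (30) / 6 = 5
w = (0) / -3 = 0
v = (34 - (4)*(0) - (6)*(5)) / 2 = 2
u = (14 - (1)*(0) - (3)*(5)) / -1 = 1

(1, 2, 0, 5)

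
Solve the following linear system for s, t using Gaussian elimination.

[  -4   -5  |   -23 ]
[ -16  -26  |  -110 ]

(2, 3)

Forward elimination on [A|b]:
R2 <- R2 - (4)*R1:  [   0   -6  -18 ]
Row echelon form:
[ -4  -5  |  -23 ]
[  0  -6  |  -18 ]
Back-substitution:
t = (-18) / -6 = 3
s = (-23 - (-5)*(3)) / -4 = 2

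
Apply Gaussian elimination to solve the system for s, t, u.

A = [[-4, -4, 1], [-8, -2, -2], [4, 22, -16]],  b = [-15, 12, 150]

Forward elimination on [A|b]:
R2 <- R2 - (2)*R1:  [  0   6  -4  42 ]
R3 <- R3 - (-1)*R1:  [   0   18  -15  135 ]
R3 <- R3 - (3)*R2:  [  0   0  -3   9 ]
Row echelon form:
[ -4  -4   1  |  -15 ]
[  0   6  -4  |   42 ]
[  0   0  -3  |    9 ]
Back-substitution:
u = (9) / -3 = -3
t = (42 - (-4)*(-3)) / 6 = 5
s = (-15 - (-4)*(5) - (1)*(-3)) / -4 = -2

(-2, 5, -3)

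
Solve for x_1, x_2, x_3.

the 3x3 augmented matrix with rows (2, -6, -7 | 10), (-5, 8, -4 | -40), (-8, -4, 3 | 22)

Forward elimination on [A|b]:
R2 <- R2 - (-5/2)*R1:  [     0     -7  -43/2    -15 ]
R3 <- R3 - (-4)*R1:  [   0  -28  -25   62 ]
R3 <- R3 - (4)*R2:  [   0    0   61  122 ]
Row echelon form:
[ 2  -6     -7  |   10 ]
[ 0  -7  -43/2  |  -15 ]
[ 0   0     61  |  122 ]
Back-substitution:
x_3 = (122) / 61 = 2
x_2 = (-15 - (-43/2)*(2)) / -7 = -4
x_1 = (10 - (-6)*(-4) - (-7)*(2)) / 2 = 0

(0, -4, 2)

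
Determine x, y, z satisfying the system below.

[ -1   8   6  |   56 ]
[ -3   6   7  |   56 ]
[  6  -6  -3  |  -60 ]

(-4, 5, 2)

Forward elimination on [A|b]:
R2 <- R2 - (3)*R1:  [    0   -18   -11  -112 ]
R3 <- R3 - (-6)*R1:  [   0   42   33  276 ]
R3 <- R3 - (-7/3)*R2:  [    0     0  22/3  44/3 ]
Row echelon form:
[ -1    8     6  |    56 ]
[  0  -18   -11  |  -112 ]
[  0    0  22/3  |  44/3 ]
Back-substitution:
z = (44/3) / (22/3) = 2
y = (-112 - (-11)*(2)) / -18 = 5
x = (56 - (8)*(5) - (6)*(2)) / -1 = -4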